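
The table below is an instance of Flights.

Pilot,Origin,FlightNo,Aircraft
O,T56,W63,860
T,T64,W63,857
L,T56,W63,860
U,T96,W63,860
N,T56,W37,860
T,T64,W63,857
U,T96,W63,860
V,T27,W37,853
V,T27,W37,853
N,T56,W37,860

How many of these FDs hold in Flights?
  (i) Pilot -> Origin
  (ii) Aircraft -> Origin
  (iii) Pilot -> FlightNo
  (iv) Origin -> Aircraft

3

(i) Pilot -> Origin: every LHS value maps to a single RHS value — holds.
(ii) Aircraft -> Origin: Aircraft=860: 6 rows → Origin takes values {T56, T96} — violation — fails.
(iii) Pilot -> FlightNo: every LHS value maps to a single RHS value — holds.
(iv) Origin -> Aircraft: every LHS value maps to a single RHS value — holds.
3 of the 4 dependencies hold.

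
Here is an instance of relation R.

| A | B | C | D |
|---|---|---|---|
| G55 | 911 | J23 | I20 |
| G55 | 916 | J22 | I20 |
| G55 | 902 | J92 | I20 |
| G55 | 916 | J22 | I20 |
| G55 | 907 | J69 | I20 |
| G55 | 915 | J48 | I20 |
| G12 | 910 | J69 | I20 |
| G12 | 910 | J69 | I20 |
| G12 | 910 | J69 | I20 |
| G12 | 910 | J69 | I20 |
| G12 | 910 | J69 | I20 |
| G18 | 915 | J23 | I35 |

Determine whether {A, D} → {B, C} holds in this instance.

(A=G55, D=I20): 6 rows → {B,C} takes values {(911, J23), (916, J22), (902, J92), (907, J69), (915, J48)} — violation
(A=G12, D=I20): 5 rows → {B,C} = (910, J69), (910, J69), (910, J69), (910, J69), (910, J69) ✓
(A=G18, D=I35): 1 row → {B,C} = (915, J23) ✓
Two rows agree on {A, D} but differ on {B, C}, so {A, D} → {B, C} does not hold.

No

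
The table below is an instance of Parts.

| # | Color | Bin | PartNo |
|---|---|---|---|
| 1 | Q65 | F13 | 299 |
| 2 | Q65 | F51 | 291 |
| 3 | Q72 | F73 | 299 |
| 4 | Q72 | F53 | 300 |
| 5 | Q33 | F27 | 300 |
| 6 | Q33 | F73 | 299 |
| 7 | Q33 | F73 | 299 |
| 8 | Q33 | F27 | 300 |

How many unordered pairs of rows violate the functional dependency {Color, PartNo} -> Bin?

0

(Color=Q33, PartNo=300): all 2 rows agree on Bin — 0 pairs.
(Color=Q33, PartNo=299): all 2 rows agree on Bin — 0 pairs.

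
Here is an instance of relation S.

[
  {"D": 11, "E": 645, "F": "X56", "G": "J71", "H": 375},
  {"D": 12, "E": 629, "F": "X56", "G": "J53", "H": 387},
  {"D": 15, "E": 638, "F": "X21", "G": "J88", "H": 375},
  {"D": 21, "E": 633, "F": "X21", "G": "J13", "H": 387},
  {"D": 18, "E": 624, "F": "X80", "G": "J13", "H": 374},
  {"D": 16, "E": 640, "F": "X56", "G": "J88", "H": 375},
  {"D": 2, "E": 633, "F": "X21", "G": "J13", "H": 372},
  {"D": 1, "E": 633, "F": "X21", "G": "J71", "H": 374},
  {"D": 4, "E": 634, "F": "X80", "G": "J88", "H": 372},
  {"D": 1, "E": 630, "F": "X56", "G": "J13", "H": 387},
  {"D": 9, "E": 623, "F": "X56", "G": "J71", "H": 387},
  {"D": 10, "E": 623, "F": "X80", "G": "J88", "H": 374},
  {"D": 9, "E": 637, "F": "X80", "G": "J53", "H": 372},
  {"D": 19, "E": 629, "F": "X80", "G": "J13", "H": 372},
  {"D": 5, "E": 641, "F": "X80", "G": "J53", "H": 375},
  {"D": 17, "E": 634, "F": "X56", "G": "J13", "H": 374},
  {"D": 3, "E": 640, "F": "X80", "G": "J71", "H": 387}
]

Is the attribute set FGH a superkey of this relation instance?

Yes

All 17 rows have distinct FGH values, so FGH → (all attributes) holds and FGH is a superkey.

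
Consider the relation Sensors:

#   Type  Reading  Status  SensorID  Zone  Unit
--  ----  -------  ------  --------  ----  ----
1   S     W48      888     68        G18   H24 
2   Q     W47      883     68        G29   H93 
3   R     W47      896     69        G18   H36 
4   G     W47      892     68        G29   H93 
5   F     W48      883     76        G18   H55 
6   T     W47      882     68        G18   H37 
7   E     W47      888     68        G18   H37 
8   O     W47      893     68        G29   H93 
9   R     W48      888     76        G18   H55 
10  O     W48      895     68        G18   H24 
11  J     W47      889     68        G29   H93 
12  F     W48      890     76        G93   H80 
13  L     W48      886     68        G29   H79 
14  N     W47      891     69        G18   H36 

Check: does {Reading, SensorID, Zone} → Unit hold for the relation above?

(Reading=W48, SensorID=68, Zone=G18): rows 1, 10 → Unit = H24, H24 ✓
(Reading=W47, SensorID=68, Zone=G29): rows 2, 4, 8, 11 → Unit = H93, H93, H93, H93 ✓
(Reading=W47, SensorID=69, Zone=G18): rows 3, 14 → Unit = H36, H36 ✓
(Reading=W48, SensorID=76, Zone=G18): rows 5, 9 → Unit = H55, H55 ✓
(Reading=W47, SensorID=68, Zone=G18): rows 6, 7 → Unit = H37, H37 ✓
(Reading=W48, SensorID=76, Zone=G93): row 12 → Unit = H80 ✓
(Reading=W48, SensorID=68, Zone=G29): row 13 → Unit = H79 ✓
Every {Reading, SensorID, Zone} value is associated with a single Unit value, so {Reading, SensorID, Zone} → Unit holds.

Yes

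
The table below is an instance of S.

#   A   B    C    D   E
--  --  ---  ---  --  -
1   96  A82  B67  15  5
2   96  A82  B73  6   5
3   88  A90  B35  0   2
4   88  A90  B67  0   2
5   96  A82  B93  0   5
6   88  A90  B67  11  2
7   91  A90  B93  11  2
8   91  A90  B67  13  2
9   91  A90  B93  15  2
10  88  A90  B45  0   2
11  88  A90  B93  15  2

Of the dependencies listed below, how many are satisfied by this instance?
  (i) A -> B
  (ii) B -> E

2

(i) A -> B: every LHS value maps to a single RHS value — holds.
(ii) B -> E: every LHS value maps to a single RHS value — holds.
2 of the 2 dependencies hold.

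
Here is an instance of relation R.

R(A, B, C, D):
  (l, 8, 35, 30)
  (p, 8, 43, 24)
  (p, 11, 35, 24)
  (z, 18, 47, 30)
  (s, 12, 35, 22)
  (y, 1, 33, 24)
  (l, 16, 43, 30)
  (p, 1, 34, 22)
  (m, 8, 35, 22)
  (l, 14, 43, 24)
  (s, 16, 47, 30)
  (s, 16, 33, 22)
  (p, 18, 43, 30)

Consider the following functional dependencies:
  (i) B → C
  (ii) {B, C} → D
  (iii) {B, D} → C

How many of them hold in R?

(i) B → C: B=8: 3 rows → C takes values {35, 43} — violation; B=18: 2 rows → C takes values {47, 43} — violation; B=1: 2 rows → C takes values {33, 34} — violation; B=16: 3 rows → C takes values {43, 47, 33} — violation — fails.
(ii) {B, C} → D: (B=8, C=35): 2 rows → D takes values {30, 22} — violation — fails.
(iii) {B, D} → C: (B=18, D=30): 2 rows → C takes values {47, 43} — violation; (B=16, D=30): 2 rows → C takes values {43, 47} — violation — fails.
None of the 3 dependencies hold.

0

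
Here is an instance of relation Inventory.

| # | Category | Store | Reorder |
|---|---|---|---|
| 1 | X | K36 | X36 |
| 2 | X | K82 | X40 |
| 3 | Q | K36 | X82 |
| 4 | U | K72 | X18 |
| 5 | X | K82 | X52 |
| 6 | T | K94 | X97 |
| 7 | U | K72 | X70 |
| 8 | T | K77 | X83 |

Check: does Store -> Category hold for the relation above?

Store=K36: rows 1, 3 → Category takes values {X, Q} — violation
Store=K82: rows 2, 5 → Category = X, X ✓
Store=K72: rows 4, 7 → Category = U, U ✓
Store=K94: row 6 → Category = T ✓
Store=K77: row 8 → Category = T ✓
Two rows agree on Store but differ on Category, so Store -> Category does not hold.

No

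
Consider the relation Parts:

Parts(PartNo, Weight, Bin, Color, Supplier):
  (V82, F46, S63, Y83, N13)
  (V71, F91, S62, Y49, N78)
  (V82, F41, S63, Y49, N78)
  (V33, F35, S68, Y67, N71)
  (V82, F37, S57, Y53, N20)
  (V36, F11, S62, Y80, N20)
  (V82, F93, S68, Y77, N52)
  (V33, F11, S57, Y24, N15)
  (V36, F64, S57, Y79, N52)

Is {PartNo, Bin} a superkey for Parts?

Two distinct rows share (PartNo=V82, Bin=S63), so {PartNo, Bin} does not determine every attribute — not a superkey.

No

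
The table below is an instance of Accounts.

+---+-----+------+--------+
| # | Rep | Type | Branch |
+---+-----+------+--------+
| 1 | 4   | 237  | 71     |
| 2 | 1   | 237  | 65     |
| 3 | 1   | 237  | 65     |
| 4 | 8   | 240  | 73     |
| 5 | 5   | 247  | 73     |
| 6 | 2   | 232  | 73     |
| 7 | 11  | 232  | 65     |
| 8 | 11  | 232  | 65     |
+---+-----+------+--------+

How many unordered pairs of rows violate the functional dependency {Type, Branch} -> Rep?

(Type=237, Branch=65): all 2 rows agree on Rep — 0 pairs.
(Type=232, Branch=65): all 2 rows agree on Rep — 0 pairs.

0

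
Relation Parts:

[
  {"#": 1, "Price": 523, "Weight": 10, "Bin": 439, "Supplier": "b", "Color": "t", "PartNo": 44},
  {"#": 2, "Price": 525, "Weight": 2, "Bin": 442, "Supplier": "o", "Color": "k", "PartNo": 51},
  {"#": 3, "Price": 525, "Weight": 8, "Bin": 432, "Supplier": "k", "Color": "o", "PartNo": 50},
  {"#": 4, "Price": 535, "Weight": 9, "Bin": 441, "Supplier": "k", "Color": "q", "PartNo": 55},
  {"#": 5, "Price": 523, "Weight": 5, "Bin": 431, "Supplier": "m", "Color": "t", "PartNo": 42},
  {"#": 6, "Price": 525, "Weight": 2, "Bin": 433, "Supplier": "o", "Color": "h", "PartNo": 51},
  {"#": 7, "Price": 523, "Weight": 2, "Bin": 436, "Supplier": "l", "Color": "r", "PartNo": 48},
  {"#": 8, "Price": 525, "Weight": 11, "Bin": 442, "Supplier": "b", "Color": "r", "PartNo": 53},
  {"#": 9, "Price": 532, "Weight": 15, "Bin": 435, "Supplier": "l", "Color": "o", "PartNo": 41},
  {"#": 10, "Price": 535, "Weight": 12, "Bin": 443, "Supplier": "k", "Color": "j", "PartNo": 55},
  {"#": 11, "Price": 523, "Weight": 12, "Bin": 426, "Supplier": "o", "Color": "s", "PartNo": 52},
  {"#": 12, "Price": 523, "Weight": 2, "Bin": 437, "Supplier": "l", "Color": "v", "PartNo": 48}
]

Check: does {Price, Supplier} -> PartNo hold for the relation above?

(Price=523, Supplier=b): row 1 → PartNo = 44 ✓
(Price=525, Supplier=o): rows 2, 6 → PartNo = 51, 51 ✓
(Price=525, Supplier=k): row 3 → PartNo = 50 ✓
(Price=535, Supplier=k): rows 4, 10 → PartNo = 55, 55 ✓
(Price=523, Supplier=m): row 5 → PartNo = 42 ✓
(Price=523, Supplier=l): rows 7, 12 → PartNo = 48, 48 ✓
(Price=525, Supplier=b): row 8 → PartNo = 53 ✓
(Price=532, Supplier=l): row 9 → PartNo = 41 ✓
(Price=523, Supplier=o): row 11 → PartNo = 52 ✓
Every {Price, Supplier} value is associated with a single PartNo value, so {Price, Supplier} -> PartNo holds.

Yes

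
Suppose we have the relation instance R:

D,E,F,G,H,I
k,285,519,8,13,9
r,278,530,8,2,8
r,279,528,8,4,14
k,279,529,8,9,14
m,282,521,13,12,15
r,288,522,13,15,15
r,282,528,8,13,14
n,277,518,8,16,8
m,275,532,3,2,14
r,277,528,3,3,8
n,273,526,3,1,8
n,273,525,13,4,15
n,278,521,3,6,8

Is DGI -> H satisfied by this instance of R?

(D=k, G=8, I=9): 1 row → H = 13 ✓
(D=r, G=8, I=8): 1 row → H = 2 ✓
(D=r, G=8, I=14): 2 rows → H takes values {4, 13} — violation
(D=k, G=8, I=14): 1 row → H = 9 ✓
(D=m, G=13, I=15): 1 row → H = 12 ✓
(D=r, G=13, I=15): 1 row → H = 15 ✓
(D=n, G=8, I=8): 1 row → H = 16 ✓
(D=m, G=3, I=14): 1 row → H = 2 ✓
(D=r, G=3, I=8): 1 row → H = 3 ✓
(D=n, G=3, I=8): 2 rows → H takes values {1, 6} — violation
(D=n, G=13, I=15): 1 row → H = 4 ✓
Two rows agree on DGI but differ on H, so DGI -> H does not hold.

No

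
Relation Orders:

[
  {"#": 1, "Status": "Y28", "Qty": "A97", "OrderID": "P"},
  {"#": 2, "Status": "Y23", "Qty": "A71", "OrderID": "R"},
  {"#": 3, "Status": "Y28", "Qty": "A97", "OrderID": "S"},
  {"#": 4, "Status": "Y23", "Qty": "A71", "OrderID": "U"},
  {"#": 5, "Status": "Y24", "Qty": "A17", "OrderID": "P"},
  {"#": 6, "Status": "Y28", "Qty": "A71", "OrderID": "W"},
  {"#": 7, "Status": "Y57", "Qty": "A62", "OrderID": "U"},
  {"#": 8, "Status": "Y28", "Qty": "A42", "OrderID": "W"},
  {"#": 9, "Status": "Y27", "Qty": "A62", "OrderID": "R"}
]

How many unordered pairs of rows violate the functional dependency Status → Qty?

Status=Y28: violating pairs (1,6), (1,8), (3,6), (3,8), (6,8) — 5 pairs.
Status=Y23: all 2 rows agree on Qty — 0 pairs.

5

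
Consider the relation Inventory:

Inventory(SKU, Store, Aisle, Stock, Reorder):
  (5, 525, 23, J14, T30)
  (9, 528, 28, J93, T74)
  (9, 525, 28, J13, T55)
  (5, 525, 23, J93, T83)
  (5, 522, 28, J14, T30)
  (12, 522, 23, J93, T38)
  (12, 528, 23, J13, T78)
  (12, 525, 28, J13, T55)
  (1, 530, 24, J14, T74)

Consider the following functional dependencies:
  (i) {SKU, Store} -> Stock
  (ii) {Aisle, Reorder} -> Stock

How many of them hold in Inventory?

(i) {SKU, Store} -> Stock: (SKU=5, Store=525): 2 rows → Stock takes values {J14, J93} — violation — fails.
(ii) {Aisle, Reorder} -> Stock: every LHS value maps to a single RHS value — holds.
1 of the 2 dependencies holds.

1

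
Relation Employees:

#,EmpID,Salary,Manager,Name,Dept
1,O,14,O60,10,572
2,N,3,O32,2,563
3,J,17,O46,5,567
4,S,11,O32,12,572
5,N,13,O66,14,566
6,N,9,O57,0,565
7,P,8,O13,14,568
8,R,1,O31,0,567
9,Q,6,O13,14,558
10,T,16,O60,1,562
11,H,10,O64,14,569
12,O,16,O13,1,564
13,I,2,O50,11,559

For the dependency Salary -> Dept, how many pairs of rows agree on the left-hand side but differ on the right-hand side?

1

Salary=16: violating pairs (10,12) — 1 pair.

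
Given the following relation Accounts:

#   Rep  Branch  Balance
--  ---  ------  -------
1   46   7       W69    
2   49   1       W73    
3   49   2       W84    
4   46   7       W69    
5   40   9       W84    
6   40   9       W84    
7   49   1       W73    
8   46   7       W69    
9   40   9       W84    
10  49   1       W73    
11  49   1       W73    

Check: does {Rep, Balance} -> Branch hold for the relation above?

Yes

(Rep=46, Balance=W69): rows 1, 4, 8 → Branch = 7, 7, 7 ✓
(Rep=49, Balance=W73): rows 2, 7, 10, 11 → Branch = 1, 1, 1, 1 ✓
(Rep=49, Balance=W84): row 3 → Branch = 2 ✓
(Rep=40, Balance=W84): rows 5, 6, 9 → Branch = 9, 9, 9 ✓
Every {Rep, Balance} value is associated with a single Branch value, so {Rep, Balance} -> Branch holds.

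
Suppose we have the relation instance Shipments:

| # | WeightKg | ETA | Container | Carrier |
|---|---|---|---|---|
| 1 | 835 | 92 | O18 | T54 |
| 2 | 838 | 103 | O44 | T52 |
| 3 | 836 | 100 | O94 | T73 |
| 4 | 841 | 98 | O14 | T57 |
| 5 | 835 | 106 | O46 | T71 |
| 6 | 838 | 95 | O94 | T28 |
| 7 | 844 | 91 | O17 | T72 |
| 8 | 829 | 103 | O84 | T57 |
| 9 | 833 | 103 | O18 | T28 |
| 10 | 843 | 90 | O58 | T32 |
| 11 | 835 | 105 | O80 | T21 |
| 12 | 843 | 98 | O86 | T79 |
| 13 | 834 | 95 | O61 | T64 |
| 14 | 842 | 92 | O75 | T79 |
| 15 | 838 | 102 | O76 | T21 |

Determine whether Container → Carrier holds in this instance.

Container=O18: rows 1, 9 → Carrier takes values {T54, T28} — violation
Container=O44: row 2 → Carrier = T52 ✓
Container=O94: rows 3, 6 → Carrier takes values {T73, T28} — violation
Container=O14: row 4 → Carrier = T57 ✓
Container=O46: row 5 → Carrier = T71 ✓
Container=O17: row 7 → Carrier = T72 ✓
Container=O84: row 8 → Carrier = T57 ✓
Container=O58: row 10 → Carrier = T32 ✓
Container=O80: row 11 → Carrier = T21 ✓
Container=O86: row 12 → Carrier = T79 ✓
Container=O61: row 13 → Carrier = T64 ✓
Container=O75: row 14 → Carrier = T79 ✓
Container=O76: row 15 → Carrier = T21 ✓
Two rows agree on Container but differ on Carrier, so Container → Carrier does not hold.

No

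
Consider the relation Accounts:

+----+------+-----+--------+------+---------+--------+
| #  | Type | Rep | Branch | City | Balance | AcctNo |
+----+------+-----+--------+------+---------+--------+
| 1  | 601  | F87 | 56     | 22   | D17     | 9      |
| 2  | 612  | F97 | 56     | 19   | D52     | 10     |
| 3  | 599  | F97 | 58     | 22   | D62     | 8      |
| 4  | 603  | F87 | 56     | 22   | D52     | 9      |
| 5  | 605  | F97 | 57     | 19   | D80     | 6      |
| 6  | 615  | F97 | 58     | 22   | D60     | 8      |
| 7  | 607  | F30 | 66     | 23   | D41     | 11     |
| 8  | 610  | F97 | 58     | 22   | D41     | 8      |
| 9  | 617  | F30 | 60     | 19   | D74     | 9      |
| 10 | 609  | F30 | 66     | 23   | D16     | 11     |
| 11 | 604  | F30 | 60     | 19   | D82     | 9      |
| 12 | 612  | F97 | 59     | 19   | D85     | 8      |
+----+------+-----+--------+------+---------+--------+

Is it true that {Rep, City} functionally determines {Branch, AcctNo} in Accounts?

No

(Rep=F87, City=22): rows 1, 4 → {Branch,AcctNo} = (56, 9), (56, 9) ✓
(Rep=F97, City=19): rows 2, 5, 12 → {Branch,AcctNo} takes values {(56, 10), (57, 6), (59, 8)} — violation
(Rep=F97, City=22): rows 3, 6, 8 → {Branch,AcctNo} = (58, 8), (58, 8), (58, 8) ✓
(Rep=F30, City=23): rows 7, 10 → {Branch,AcctNo} = (66, 11), (66, 11) ✓
(Rep=F30, City=19): rows 9, 11 → {Branch,AcctNo} = (60, 9), (60, 9) ✓
Two rows agree on {Rep, City} but differ on {Branch, AcctNo}, so {Rep, City} -> {Branch, AcctNo} does not hold.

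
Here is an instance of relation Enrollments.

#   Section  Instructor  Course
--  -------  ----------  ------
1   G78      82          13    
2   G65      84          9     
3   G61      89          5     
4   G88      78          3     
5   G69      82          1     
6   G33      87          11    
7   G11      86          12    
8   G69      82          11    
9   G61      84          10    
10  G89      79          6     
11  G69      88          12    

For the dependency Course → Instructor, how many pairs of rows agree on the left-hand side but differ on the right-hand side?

2

Course=11: violating pairs (6,8) — 1 pair.
Course=12: violating pairs (7,11) — 1 pair.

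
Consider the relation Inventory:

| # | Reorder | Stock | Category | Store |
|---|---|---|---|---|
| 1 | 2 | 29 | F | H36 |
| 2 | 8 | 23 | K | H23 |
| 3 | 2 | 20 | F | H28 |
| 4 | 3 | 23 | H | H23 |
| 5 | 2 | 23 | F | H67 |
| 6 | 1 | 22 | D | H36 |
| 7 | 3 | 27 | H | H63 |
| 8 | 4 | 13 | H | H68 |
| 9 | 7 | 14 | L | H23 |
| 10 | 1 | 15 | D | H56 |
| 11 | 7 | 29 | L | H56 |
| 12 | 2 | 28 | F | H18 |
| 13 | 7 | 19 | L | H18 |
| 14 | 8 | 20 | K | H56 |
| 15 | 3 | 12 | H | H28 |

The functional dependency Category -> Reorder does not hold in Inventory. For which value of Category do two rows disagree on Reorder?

H

Category=F: rows 1, 3, 5, 12 → Reorder = 2, 2, 2, 2 ✓
Category=K: rows 2, 14 → Reorder = 8, 8 ✓
Category=H: rows 4, 7, 8, 15 → Reorder takes values {3, 4} — violation
Category=D: rows 6, 10 → Reorder = 1, 1 ✓
Category=L: rows 9, 11, 13 → Reorder = 7, 7, 7 ✓
The only Category value with inconsistent Reorder is Category=H.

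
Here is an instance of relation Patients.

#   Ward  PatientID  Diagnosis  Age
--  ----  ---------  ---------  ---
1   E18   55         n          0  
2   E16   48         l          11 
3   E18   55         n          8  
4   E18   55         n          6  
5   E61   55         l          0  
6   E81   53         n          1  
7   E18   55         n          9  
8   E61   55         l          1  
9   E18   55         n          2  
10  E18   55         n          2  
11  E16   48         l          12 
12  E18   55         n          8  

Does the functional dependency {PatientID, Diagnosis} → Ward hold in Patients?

(PatientID=55, Diagnosis=n): rows 1, 3, 4, 7, 9, 10, 12 → Ward = E18, E18, E18, E18, E18, E18, E18 ✓
(PatientID=48, Diagnosis=l): rows 2, 11 → Ward = E16, E16 ✓
(PatientID=55, Diagnosis=l): rows 5, 8 → Ward = E61, E61 ✓
(PatientID=53, Diagnosis=n): row 6 → Ward = E81 ✓
Every {PatientID, Diagnosis} value is associated with a single Ward value, so {PatientID, Diagnosis} → Ward holds.

Yes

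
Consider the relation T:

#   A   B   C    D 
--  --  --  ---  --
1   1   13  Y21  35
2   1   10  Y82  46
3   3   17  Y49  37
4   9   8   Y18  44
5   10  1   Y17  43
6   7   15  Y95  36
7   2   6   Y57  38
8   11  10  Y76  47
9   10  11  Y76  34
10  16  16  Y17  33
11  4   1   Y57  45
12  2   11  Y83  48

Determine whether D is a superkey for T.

Yes

All 12 rows have distinct D values, so D → (all attributes) holds and D is a superkey.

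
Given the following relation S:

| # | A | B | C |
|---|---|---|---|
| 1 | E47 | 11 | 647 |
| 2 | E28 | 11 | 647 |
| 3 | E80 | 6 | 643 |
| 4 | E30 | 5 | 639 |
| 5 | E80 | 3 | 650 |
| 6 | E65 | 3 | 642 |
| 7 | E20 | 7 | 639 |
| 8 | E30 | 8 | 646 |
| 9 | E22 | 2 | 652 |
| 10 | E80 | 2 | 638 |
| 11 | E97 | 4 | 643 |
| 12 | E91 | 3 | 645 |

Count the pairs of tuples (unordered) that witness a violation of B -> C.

B=11: all 2 rows agree on C — 0 pairs.
B=3: violating pairs (5,6), (5,12), (6,12) — 3 pairs.
B=2: violating pairs (9,10) — 1 pair.

4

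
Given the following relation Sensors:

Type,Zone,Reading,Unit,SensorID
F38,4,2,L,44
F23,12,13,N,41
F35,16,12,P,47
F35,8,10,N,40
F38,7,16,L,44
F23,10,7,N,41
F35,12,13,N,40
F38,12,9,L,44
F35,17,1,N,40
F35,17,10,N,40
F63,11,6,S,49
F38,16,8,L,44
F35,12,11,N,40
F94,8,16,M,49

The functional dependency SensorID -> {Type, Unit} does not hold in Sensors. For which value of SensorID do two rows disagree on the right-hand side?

SensorID=44: 4 rows → {Type,Unit} = (F38, L), (F38, L), (F38, L), (F38, L) ✓
SensorID=41: 2 rows → {Type,Unit} = (F23, N), (F23, N) ✓
SensorID=47: 1 row → {Type,Unit} = (F35, P) ✓
SensorID=40: 5 rows → {Type,Unit} = (F35, N), (F35, N), (F35, N), (F35, N), (F35, N) ✓
SensorID=49: 2 rows → {Type,Unit} takes values {(F63, S), (F94, M)} — violation
The only SensorID value with inconsistent RHS is SensorID=49.

49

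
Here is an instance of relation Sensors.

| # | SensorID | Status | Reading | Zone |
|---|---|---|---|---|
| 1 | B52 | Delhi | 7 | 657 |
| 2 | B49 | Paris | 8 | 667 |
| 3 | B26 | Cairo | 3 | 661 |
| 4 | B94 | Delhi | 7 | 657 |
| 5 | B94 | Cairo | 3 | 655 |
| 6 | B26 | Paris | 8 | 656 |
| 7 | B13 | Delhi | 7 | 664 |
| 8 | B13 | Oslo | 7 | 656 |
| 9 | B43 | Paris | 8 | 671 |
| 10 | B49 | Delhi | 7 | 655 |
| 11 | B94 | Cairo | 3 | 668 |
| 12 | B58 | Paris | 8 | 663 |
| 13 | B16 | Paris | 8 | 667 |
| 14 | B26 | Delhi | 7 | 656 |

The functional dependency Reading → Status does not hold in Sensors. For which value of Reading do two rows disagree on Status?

Reading=7: rows 1, 4, 7, 8, 10, 14 → Status takes values {Delhi, Oslo} — violation
Reading=8: rows 2, 6, 9, 12, 13 → Status = Paris, Paris, Paris, Paris, Paris ✓
Reading=3: rows 3, 5, 11 → Status = Cairo, Cairo, Cairo ✓
The only Reading value with inconsistent Status is Reading=7.

7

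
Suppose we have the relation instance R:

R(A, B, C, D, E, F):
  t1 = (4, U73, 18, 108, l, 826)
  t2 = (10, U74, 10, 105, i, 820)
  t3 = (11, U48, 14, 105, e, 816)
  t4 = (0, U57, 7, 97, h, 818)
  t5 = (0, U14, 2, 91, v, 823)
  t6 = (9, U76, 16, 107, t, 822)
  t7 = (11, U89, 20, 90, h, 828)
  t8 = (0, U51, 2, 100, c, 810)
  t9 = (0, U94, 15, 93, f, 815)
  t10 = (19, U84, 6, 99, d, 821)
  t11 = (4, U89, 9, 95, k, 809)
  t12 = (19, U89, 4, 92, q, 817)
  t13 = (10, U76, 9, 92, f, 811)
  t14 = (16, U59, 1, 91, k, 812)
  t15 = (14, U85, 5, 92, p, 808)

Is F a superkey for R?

Yes

All 15 rows have distinct F values, so F → (all attributes) holds and F is a superkey.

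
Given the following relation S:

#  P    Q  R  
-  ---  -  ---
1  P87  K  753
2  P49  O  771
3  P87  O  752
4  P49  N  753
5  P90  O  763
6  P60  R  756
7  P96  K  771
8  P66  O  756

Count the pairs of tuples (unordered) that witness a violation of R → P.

R=753: violating pairs (1,4) — 1 pair.
R=771: violating pairs (2,7) — 1 pair.
R=756: violating pairs (6,8) — 1 pair.

3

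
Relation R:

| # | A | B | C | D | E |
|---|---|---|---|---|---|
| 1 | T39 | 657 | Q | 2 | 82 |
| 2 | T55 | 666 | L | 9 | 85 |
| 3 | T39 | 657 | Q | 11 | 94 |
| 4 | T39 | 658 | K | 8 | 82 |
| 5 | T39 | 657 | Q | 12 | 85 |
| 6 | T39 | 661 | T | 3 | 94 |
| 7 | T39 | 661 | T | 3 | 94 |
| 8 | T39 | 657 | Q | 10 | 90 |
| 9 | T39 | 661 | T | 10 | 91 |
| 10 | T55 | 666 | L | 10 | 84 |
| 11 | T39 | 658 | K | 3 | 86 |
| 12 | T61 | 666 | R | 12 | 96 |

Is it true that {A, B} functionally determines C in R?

(A=T39, B=657): rows 1, 3, 5, 8 → C = Q, Q, Q, Q ✓
(A=T55, B=666): rows 2, 10 → C = L, L ✓
(A=T39, B=658): rows 4, 11 → C = K, K ✓
(A=T39, B=661): rows 6, 7, 9 → C = T, T, T ✓
(A=T61, B=666): row 12 → C = R ✓
Every {A, B} value is associated with a single C value, so {A, B} → C holds.

Yes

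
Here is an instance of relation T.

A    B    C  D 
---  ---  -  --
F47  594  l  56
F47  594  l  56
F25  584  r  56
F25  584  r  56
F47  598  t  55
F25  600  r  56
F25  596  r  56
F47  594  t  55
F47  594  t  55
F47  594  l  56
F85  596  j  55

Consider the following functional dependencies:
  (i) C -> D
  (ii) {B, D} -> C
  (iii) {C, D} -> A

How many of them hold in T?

3

(i) C -> D: every LHS value maps to a single RHS value — holds.
(ii) {B, D} -> C: every LHS value maps to a single RHS value — holds.
(iii) {C, D} -> A: every LHS value maps to a single RHS value — holds.
3 of the 3 dependencies hold.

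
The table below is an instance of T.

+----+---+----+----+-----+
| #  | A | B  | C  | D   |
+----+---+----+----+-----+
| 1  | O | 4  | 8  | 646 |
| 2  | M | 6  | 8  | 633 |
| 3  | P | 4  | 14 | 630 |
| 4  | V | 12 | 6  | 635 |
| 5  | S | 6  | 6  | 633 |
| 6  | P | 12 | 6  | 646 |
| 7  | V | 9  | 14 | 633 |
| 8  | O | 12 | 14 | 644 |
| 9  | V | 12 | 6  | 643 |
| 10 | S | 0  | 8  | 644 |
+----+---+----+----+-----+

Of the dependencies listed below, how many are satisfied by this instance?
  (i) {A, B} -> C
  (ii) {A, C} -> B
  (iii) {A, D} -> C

3

(i) {A, B} -> C: every LHS value maps to a single RHS value — holds.
(ii) {A, C} -> B: every LHS value maps to a single RHS value — holds.
(iii) {A, D} -> C: every LHS value maps to a single RHS value — holds.
3 of the 3 dependencies hold.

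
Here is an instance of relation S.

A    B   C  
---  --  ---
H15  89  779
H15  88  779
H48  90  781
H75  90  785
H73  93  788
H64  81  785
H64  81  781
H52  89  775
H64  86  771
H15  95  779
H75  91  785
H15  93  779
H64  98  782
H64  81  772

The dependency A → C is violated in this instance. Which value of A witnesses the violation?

A=H15: 4 rows → C = 779, 779, 779, 779 ✓
A=H48: 1 row → C = 781 ✓
A=H75: 2 rows → C = 785, 785 ✓
A=H73: 1 row → C = 788 ✓
A=H64: 5 rows → C takes values {785, 781, 771, 782, 772} — violation
A=H52: 1 row → C = 775 ✓
The only A value with inconsistent C is A=H64.

H64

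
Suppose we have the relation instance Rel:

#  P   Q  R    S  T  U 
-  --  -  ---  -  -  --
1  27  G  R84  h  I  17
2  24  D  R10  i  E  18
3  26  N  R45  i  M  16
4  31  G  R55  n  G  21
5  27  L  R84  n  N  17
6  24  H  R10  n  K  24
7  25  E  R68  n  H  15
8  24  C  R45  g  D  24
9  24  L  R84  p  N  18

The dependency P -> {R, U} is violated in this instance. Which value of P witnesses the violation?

24

P=27: rows 1, 5 → {R,U} = (R84, 17), (R84, 17) ✓
P=24: rows 2, 6, 8, 9 → {R,U} takes values {(R10, 18), (R10, 24), (R45, 24), (R84, 18)} — violation
P=26: row 3 → {R,U} = (R45, 16) ✓
P=31: row 4 → {R,U} = (R55, 21) ✓
P=25: row 7 → {R,U} = (R68, 15) ✓
The only P value with inconsistent RHS is P=24.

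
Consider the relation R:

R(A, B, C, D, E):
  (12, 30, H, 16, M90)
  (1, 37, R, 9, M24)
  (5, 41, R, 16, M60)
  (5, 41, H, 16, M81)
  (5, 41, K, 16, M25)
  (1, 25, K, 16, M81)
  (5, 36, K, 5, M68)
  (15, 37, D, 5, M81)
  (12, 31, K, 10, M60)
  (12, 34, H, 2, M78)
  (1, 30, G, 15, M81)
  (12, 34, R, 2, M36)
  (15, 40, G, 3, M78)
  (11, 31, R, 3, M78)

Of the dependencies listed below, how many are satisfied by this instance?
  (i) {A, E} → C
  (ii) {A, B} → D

1

(i) {A, E} → C: (A=1, E=M81): 2 rows → C takes values {K, G} — violation — fails.
(ii) {A, B} → D: every LHS value maps to a single RHS value — holds.
1 of the 2 dependencies holds.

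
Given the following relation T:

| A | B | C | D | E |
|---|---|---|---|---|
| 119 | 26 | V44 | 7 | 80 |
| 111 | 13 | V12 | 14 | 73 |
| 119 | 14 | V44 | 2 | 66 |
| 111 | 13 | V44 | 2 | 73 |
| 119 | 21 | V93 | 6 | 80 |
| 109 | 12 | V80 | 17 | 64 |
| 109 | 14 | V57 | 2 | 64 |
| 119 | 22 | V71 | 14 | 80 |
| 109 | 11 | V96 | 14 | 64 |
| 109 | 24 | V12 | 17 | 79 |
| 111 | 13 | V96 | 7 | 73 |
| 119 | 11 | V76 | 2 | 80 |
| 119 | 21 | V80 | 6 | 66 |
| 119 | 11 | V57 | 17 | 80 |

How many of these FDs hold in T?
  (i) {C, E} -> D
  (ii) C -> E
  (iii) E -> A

2

(i) {C, E} -> D: every LHS value maps to a single RHS value — holds.
(ii) C -> E: C=V44: 3 rows → E takes values {80, 66, 73} — violation; C=V12: 2 rows → E takes values {73, 79} — violation; C=V80: 2 rows → E takes values {64, 66} — violation; C=V57: 2 rows → E takes values {64, 80} — violation; C=V96: 2 rows → E takes values {64, 73} — violation — fails.
(iii) E -> A: every LHS value maps to a single RHS value — holds.
2 of the 3 dependencies hold.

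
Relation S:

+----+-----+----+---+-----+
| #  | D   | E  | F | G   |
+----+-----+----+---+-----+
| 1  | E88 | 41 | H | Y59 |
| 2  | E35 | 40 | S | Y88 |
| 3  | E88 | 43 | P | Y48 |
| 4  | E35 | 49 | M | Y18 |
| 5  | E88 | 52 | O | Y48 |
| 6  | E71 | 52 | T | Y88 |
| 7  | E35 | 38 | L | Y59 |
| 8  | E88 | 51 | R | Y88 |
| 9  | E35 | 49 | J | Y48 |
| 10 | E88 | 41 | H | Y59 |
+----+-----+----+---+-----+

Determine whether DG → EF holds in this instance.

No

(D=E88, G=Y59): rows 1, 10 → {E,F} = (41, H), (41, H) ✓
(D=E35, G=Y88): row 2 → {E,F} = (40, S) ✓
(D=E88, G=Y48): rows 3, 5 → {E,F} takes values {(43, P), (52, O)} — violation
(D=E35, G=Y18): row 4 → {E,F} = (49, M) ✓
(D=E71, G=Y88): row 6 → {E,F} = (52, T) ✓
(D=E35, G=Y59): row 7 → {E,F} = (38, L) ✓
(D=E88, G=Y88): row 8 → {E,F} = (51, R) ✓
(D=E35, G=Y48): row 9 → {E,F} = (49, J) ✓
Two rows agree on DG but differ on EF, so DG → EF does not hold.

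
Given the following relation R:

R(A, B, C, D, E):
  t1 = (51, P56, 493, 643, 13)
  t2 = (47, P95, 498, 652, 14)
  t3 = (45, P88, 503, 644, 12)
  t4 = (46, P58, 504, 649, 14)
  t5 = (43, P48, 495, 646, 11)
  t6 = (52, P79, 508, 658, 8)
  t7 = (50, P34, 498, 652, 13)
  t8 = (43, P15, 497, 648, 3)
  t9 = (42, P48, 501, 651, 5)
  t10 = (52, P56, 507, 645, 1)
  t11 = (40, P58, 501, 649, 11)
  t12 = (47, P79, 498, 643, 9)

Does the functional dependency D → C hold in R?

D=643: rows 1, 12 → C takes values {493, 498} — violation
D=652: rows 2, 7 → C = 498, 498 ✓
D=644: row 3 → C = 503 ✓
D=649: rows 4, 11 → C takes values {504, 501} — violation
D=646: row 5 → C = 495 ✓
D=658: row 6 → C = 508 ✓
D=648: row 8 → C = 497 ✓
D=651: row 9 → C = 501 ✓
D=645: row 10 → C = 507 ✓
Two rows agree on D but differ on C, so D → C does not hold.

No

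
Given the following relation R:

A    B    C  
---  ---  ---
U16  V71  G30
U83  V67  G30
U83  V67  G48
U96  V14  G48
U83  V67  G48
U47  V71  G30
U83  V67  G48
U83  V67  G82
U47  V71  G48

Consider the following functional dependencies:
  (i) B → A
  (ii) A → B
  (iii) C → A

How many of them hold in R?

(i) B → A: B=V71: 3 rows → A takes values {U16, U47} — violation — fails.
(ii) A → B: every LHS value maps to a single RHS value — holds.
(iii) C → A: C=G30: 3 rows → A takes values {U16, U83, U47} — violation; C=G48: 5 rows → A takes values {U83, U96, U47} — violation — fails.
1 of the 3 dependencies holds.

1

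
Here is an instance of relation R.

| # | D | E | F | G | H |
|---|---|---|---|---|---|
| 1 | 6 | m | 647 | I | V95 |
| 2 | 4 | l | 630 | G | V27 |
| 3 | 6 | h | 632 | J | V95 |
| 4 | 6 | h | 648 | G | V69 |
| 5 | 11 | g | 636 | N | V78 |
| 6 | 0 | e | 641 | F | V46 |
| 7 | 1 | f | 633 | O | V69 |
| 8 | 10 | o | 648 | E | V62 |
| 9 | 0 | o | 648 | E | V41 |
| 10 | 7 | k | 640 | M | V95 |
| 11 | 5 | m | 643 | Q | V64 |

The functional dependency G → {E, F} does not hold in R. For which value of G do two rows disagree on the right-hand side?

G=I: row 1 → {E,F} = (m, 647) ✓
G=G: rows 2, 4 → {E,F} takes values {(l, 630), (h, 648)} — violation
G=J: row 3 → {E,F} = (h, 632) ✓
G=N: row 5 → {E,F} = (g, 636) ✓
G=F: row 6 → {E,F} = (e, 641) ✓
G=O: row 7 → {E,F} = (f, 633) ✓
G=E: rows 8, 9 → {E,F} = (o, 648), (o, 648) ✓
G=M: row 10 → {E,F} = (k, 640) ✓
G=Q: row 11 → {E,F} = (m, 643) ✓
The only G value with inconsistent RHS is G=G.

G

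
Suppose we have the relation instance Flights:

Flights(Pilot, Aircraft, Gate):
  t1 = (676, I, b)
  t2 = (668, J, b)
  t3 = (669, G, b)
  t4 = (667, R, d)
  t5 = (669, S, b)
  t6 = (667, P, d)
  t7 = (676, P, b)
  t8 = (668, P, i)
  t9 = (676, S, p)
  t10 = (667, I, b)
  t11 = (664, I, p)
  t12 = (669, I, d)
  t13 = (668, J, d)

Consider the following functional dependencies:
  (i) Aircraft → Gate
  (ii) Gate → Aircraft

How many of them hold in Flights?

(i) Aircraft → Gate: Aircraft=I: rows 1, 10, 11, 12 → Gate takes values {b, p, d} — violation; Aircraft=J: rows 2, 13 → Gate takes values {b, d} — violation; Aircraft=S: rows 5, 9 → Gate takes values {b, p} — violation; Aircraft=P: rows 6, 7, 8 → Gate takes values {d, b, i} — violation — fails.
(ii) Gate → Aircraft: Gate=b: rows 1, 2, 3, 5, 7, 10 → Aircraft takes values {I, J, G, S, P} — violation; Gate=d: rows 4, 6, 12, 13 → Aircraft takes values {R, P, I, J} — violation; Gate=p: rows 9, 11 → Aircraft takes values {S, I} — violation — fails.
None of the 2 dependencies hold.

0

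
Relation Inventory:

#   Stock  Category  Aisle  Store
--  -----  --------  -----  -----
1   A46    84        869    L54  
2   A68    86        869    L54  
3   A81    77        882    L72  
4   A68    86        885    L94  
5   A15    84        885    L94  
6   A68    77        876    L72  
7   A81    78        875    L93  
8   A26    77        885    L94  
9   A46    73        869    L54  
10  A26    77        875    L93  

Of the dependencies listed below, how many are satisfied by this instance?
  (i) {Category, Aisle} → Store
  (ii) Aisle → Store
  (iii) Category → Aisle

2

(i) {Category, Aisle} → Store: every LHS value maps to a single RHS value — holds.
(ii) Aisle → Store: every LHS value maps to a single RHS value — holds.
(iii) Category → Aisle: Category=84: rows 1, 5 → Aisle takes values {869, 885} — violation; Category=86: rows 2, 4 → Aisle takes values {869, 885} — violation; Category=77: rows 3, 6, 8, 10 → Aisle takes values {882, 876, 885, 875} — violation — fails.
2 of the 3 dependencies hold.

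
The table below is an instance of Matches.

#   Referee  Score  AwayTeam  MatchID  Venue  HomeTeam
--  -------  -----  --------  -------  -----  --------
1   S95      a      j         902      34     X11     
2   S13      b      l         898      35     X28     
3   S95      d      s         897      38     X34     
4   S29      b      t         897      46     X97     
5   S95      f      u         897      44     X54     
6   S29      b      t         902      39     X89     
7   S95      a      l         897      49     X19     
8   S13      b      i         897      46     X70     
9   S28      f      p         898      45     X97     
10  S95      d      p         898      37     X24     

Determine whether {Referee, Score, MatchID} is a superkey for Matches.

All 10 rows have distinct {Referee, Score, MatchID} values, so {Referee, Score, MatchID} → (all attributes) holds and {Referee, Score, MatchID} is a superkey.

Yes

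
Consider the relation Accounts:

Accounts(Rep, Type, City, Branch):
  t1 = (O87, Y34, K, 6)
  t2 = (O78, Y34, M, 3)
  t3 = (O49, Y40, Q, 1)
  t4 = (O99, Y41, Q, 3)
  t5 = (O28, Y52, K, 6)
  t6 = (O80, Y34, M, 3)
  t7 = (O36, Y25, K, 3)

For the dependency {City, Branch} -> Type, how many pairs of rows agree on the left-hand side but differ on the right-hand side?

1

(City=K, Branch=6): violating pairs (1,5) — 1 pair.
(City=M, Branch=3): all 2 rows agree on Type — 0 pairs.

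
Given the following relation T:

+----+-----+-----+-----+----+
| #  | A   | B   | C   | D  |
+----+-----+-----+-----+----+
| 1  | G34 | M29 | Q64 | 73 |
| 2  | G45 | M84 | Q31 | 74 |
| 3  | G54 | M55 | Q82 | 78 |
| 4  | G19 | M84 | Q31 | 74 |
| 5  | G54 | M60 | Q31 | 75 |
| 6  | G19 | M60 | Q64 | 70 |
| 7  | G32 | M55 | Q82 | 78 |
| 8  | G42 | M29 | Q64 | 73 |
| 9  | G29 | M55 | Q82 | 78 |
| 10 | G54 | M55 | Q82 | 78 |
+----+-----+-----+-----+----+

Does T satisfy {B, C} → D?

(B=M29, C=Q64): rows 1, 8 → D = 73, 73 ✓
(B=M84, C=Q31): rows 2, 4 → D = 74, 74 ✓
(B=M55, C=Q82): rows 3, 7, 9, 10 → D = 78, 78, 78, 78 ✓
(B=M60, C=Q31): row 5 → D = 75 ✓
(B=M60, C=Q64): row 6 → D = 70 ✓
Every {B, C} value is associated with a single D value, so {B, C} → D holds.

Yes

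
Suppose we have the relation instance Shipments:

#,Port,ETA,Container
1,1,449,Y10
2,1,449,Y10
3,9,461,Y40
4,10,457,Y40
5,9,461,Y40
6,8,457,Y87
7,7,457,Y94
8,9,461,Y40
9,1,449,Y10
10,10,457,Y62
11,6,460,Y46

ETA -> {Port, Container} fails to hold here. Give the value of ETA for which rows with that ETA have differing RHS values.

457

ETA=449: rows 1, 2, 9 → {Port,Container} = (1, Y10), (1, Y10), (1, Y10) ✓
ETA=461: rows 3, 5, 8 → {Port,Container} = (9, Y40), (9, Y40), (9, Y40) ✓
ETA=457: rows 4, 6, 7, 10 → {Port,Container} takes values {(10, Y40), (8, Y87), (7, Y94), (10, Y62)} — violation
ETA=460: row 11 → {Port,Container} = (6, Y46) ✓
The only ETA value with inconsistent RHS is ETA=457.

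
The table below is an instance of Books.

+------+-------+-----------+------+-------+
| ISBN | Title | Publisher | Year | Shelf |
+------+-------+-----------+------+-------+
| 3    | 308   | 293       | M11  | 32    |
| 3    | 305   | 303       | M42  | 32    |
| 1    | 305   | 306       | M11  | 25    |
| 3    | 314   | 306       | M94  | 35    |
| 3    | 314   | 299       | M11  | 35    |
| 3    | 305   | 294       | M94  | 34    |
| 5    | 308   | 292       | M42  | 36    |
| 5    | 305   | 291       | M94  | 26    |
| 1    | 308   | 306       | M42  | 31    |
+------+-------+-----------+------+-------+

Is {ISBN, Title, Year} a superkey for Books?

All 9 rows have distinct {ISBN, Title, Year} values, so {ISBN, Title, Year} → (all attributes) holds and {ISBN, Title, Year} is a superkey.

Yes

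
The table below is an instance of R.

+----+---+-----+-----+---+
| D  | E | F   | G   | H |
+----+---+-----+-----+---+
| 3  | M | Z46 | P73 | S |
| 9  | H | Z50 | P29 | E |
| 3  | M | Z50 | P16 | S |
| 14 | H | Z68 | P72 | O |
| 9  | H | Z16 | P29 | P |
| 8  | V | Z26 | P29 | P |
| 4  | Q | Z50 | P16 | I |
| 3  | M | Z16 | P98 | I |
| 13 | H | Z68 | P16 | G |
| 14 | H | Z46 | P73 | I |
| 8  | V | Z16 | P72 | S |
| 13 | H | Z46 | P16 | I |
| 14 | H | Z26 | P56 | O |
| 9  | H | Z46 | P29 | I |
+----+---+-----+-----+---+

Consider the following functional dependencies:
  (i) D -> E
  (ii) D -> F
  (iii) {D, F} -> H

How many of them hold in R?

(i) D -> E: every LHS value maps to a single RHS value — holds.
(ii) D -> F: D=3: 3 rows → F takes values {Z46, Z50, Z16} — violation; D=9: 3 rows → F takes values {Z50, Z16, Z46} — violation; D=14: 3 rows → F takes values {Z68, Z46, Z26} — violation; D=8: 2 rows → F takes values {Z26, Z16} — violation; D=13: 2 rows → F takes values {Z68, Z46} — violation — fails.
(iii) {D, F} -> H: every LHS value maps to a single RHS value — holds.
2 of the 3 dependencies hold.

2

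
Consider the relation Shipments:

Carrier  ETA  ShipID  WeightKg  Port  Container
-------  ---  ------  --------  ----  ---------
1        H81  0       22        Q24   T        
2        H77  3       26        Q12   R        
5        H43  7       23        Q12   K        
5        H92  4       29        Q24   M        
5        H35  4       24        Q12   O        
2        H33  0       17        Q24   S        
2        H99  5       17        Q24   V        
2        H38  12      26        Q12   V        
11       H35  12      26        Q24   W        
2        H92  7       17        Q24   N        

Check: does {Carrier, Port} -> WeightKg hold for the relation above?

No

(Carrier=1, Port=Q24): 1 row → WeightKg = 22 ✓
(Carrier=2, Port=Q12): 2 rows → WeightKg = 26, 26 ✓
(Carrier=5, Port=Q12): 2 rows → WeightKg takes values {23, 24} — violation
(Carrier=5, Port=Q24): 1 row → WeightKg = 29 ✓
(Carrier=2, Port=Q24): 3 rows → WeightKg = 17, 17, 17 ✓
(Carrier=11, Port=Q24): 1 row → WeightKg = 26 ✓
Two rows agree on {Carrier, Port} but differ on WeightKg, so {Carrier, Port} -> WeightKg does not hold.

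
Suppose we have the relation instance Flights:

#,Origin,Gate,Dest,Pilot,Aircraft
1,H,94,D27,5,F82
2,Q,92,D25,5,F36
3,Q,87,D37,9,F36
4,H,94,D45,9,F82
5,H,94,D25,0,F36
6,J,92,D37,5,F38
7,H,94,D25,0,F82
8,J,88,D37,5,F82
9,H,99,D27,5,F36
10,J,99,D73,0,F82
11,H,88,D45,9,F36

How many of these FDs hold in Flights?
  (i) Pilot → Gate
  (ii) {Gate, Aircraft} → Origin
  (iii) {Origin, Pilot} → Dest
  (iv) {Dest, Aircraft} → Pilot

(i) Pilot → Gate: Pilot=5: rows 1, 2, 6, 8, 9 → Gate takes values {94, 92, 88, 99} — violation; Pilot=9: rows 3, 4, 11 → Gate takes values {87, 94, 88} — violation; Pilot=0: rows 5, 7, 10 → Gate takes values {94, 99} — violation — fails.
(ii) {Gate, Aircraft} → Origin: every LHS value maps to a single RHS value — holds.
(iii) {Origin, Pilot} → Dest: every LHS value maps to a single RHS value — holds.
(iv) {Dest, Aircraft} → Pilot: (Dest=D25, Aircraft=F36): rows 2, 5 → Pilot takes values {5, 0} — violation — fails.
2 of the 4 dependencies hold.

2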